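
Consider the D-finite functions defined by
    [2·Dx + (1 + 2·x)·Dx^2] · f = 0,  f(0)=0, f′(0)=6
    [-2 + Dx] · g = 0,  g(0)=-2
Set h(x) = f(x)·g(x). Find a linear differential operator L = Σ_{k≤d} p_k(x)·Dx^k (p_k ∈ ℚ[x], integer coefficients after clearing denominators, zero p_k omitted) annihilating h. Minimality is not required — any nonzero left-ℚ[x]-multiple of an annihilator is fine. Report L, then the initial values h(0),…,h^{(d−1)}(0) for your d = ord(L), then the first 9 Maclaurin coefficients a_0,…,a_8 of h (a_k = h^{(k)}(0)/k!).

f: a_k = 0, 6, -6, 8, -12, 96/5, -32, 384/7, -96, …
g: a_k = -2, -4, -4, -8/3, -4/3, -8/15, -8/45, -16/315, -4/315, …
L₀ := L_f ⊗_s L_g (sym. prod.), ord ≤ 2.
L = 8·x + (-2 - 8·x)·Dx + (1 + 2·x)·Dx^2  (order 2).
h: a_k = 0, -12, -12, -16, 0, -72/5, 56/3, -736/21, 928/15, …
ICs: h(0) = 0, h′(0) = -12.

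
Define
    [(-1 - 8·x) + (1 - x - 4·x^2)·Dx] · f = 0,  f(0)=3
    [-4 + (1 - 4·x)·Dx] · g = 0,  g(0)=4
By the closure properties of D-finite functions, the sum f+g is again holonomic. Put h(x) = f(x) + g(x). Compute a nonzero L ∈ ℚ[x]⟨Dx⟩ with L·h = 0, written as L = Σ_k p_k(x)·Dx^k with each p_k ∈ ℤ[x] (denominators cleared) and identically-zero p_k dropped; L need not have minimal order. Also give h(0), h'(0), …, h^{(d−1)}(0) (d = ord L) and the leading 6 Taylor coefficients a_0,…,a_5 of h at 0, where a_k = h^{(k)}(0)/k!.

f: a_k = 3, 3, 15, 27, 87, 195, …
g: a_k = 4, 16, 64, 256, 1024, 4096, …
f+g: L₀ = lclm(L_f,L_g), ord ≤ 1+1.
L = (8 - 288·x + 384·x^2 - 512·x^3) + (22 - 8·x - 288·x^2 + 640·x^3 - 1024·x^4)·Dx + (-3 + 23·x - 56·x^2 + 32·x^3 + 128·x^4 - 256·x^5)·Dx^2  (order 2).
h: a_k = 7, 19, 79, 283, 1111, 4291, …
ICs: h(0) = 7, h′(0) = 19.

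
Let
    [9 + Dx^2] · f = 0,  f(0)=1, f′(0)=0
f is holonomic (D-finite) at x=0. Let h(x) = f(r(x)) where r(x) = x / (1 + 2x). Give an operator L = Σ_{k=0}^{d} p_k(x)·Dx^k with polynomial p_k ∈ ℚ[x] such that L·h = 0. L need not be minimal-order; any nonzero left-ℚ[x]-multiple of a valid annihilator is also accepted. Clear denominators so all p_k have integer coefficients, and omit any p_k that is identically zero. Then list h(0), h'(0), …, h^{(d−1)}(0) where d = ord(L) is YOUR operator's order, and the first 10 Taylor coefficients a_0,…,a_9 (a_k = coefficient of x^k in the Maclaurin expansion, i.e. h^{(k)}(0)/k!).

f: a_k = 1, 0, -9/2, 0, 27/8, 0, -81/80, 0, 729/4480, 0, …
f∘r: x↦r, Dx↦Dx/r' in L_f ⇒ L₀.
L = 9 + (4 + 24·x + 48·x^2 + 32·x^3)·Dx + (1 + 8·x + 24·x^2 + 32·x^3 + 16·x^4)·Dx^2  (order 2).
h: a_k = 1, 0, -9/2, 18, -405/8, 117, -18081/80, 6723/20, -188955/896, -276921/280, …
ICs: h(0) = 1, h′(0) = 0.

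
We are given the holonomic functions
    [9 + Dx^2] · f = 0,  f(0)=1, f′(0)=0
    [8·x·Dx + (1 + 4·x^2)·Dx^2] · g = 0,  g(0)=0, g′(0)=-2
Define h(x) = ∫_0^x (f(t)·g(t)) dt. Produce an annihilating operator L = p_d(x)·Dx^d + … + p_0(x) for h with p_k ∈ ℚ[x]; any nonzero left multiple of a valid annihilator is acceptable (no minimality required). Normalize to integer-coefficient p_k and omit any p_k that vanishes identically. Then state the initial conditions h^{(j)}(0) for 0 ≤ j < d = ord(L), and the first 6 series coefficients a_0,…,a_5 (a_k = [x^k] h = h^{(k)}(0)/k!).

L = (2925 + 31536·x^2 + 95904·x^4 + 186624·x^6 + 186624·x^8)·Dx + (2448·x + 20160·x^3 + 62208·x^5 + 82944·x^7)·Dx^2 + (442 + 5088·x^2 + 19008·x^4 + 41472·x^6 + 41472·x^8)·Dx^3 + (272·x + 2240·x^3 + 6912·x^5 + 9216·x^7)·Dx^4 + (13 + 176·x^2 + 928·x^4 + 2304·x^6 + 2304·x^8)·Dx^5  (order 5).
h: a_k = 0, 0, -1, 0, 35/12, 0, …
ICs: h(0) = 0, h′(0) = 0, h′′(0) = -2, h′′′(0) = 0, h′′′′(0) = 70.

f: a_k = 1, 0, -9/2, 0, 27/8, 0, …
g: a_k = 0, -2, 0, 8/3, 0, -32/5, …
Sym-product of L_f,L_g gives L₀ (≤ ord 4).
h=∫₀ˣh₀: take L = L₀·Dx.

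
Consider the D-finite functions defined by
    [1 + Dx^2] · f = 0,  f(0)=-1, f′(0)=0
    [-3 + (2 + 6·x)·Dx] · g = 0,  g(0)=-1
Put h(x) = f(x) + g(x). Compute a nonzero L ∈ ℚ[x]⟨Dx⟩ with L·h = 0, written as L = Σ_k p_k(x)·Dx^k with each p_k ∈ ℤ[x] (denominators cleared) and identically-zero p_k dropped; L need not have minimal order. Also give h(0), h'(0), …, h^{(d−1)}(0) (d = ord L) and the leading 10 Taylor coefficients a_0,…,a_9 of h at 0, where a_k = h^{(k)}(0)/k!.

L = (-93 - 72·x - 108·x^2) + (-10 + 18·x + 216·x^2 + 216·x^3)·Dx + (-93 - 72·x - 108·x^2)·Dx^2 + (-10 + 18·x + 216·x^2 + 216·x^3)·Dx^3  (order 3).
h: a_k = -2, -3/2, 13/8, -27/16, 1199/384, -1701/256, 688969/46080, -72171/2048, 886620479/10321920, -14073345/65536, …
ICs: h(0) = -2, h′(0) = -3/2, h′′(0) = 13/4.

f: a_k = -1, 0, 1/2, 0, -1/24, 0, 1/720, 0, -1/40320, 0, …
g: a_k = -1, -3/2, 9/8, -27/16, 405/128, -1701/256, 15309/1024, -72171/2048, 2814669/32768, -14073345/65536, …
L₀ := lclm(L_f,L_g); ord L₀ ≤ 2+1.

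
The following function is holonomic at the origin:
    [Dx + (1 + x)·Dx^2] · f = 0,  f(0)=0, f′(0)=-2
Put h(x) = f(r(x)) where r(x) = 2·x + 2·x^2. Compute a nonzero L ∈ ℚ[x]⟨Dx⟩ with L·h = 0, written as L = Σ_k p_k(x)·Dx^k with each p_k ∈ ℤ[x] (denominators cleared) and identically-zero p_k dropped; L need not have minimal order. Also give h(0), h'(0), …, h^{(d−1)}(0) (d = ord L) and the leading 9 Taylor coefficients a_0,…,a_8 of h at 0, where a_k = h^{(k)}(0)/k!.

f: a_k = 0, -2, 1, -2/3, 1/2, -2/5, 1/3, -2/7, 1/4, …
L₀ from L_f via x↦r, Dx↦r'^{-1}Dx.
L = (4·x + 4·x^2)·Dx + (1 + 4·x + 6·x^2 + 4·x^3)·Dx^2  (order 2).
h: a_k = 0, -4, 0, 8/3, -4, 16/5, 0, -32/7, 8, …
ICs: h(0) = 0, h′(0) = -4.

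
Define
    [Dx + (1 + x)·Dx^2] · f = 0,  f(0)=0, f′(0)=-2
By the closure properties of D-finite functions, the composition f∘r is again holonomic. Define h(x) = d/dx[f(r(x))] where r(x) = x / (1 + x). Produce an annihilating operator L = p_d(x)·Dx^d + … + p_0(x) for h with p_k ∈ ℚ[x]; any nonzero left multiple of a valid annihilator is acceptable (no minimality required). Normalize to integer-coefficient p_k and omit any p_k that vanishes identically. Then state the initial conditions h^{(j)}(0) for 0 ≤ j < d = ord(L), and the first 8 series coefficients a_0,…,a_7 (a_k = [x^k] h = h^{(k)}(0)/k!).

f: a_k = 0, -2, 1, -2/3, 1/2, -2/5, 1/3, -2/7, …
Change of var in L_f (x↦r) gives L₀.
Differentiate: ansatz ord ≤ ord L₀ ⇒ L.
L = (3 + 4·x) + (1 + 3·x + 2·x^2)·Dx  (order 1).
h: a_k = -2, 6, -14, 30, -62, 126, -254, 510, …
ICs: h(0) = -2.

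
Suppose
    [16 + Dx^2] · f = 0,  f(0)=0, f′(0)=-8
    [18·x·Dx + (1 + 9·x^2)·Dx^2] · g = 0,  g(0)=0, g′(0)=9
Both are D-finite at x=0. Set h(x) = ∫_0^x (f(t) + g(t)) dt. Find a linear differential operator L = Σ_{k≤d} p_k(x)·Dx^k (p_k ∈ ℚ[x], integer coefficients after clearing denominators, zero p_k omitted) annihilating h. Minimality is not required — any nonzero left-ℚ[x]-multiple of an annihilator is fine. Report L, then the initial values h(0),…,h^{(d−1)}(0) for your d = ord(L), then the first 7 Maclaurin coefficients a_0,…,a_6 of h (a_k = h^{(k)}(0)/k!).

f: a_k = 0, -8, 0, 64/3, 0, -256/15, 0, …
g: a_k = 0, 9, 0, -27, 0, 729/5, 0, …
Sum ⇒ L₀ = lclm(L_f,L_g) in ℚ(x)⟨Dx⟩.
h=∫h₀ ⇒ L = L₀·Dx.
L = (-13248·x + 181440·x^3 + 186624·x^5)·Dx^2 + (-16 + 6048·x^2 + 66096·x^4 + 93312·x^6)·Dx^3 + (-828·x + 11340·x^3 + 11664·x^5)·Dx^4 + (-1 + 378·x^2 + 4131·x^4 + 5832·x^6)·Dx^5  (order 5).
h: a_k = 0, 0, 1/2, 0, -17/12, 0, 1931/90, …
ICs: h(0) = 0, h′(0) = 0, h′′(0) = 1, h′′′(0) = 0, h′′′′(0) = -34.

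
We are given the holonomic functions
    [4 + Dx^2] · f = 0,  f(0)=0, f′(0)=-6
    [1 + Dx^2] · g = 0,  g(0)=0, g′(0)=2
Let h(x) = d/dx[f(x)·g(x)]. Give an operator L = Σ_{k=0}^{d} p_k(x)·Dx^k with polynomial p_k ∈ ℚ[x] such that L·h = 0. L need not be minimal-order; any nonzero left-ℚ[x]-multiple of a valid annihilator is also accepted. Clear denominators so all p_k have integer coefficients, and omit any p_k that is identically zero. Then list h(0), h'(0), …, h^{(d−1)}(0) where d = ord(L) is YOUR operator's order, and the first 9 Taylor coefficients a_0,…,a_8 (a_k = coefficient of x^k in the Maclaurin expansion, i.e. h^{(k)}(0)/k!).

f: a_k = 0, -6, 0, 4, 0, -4/5, 0, 8/105, 0, …
g: a_k = 0, 2, 0, -1/3, 0, 1/60, 0, -1/2520, 0, …
Sym-product of L_f,L_g gives L₀ (≤ ord 4).
Derive L from L₀ (diff closure).
L = 9 + 10·Dx^2 + Dx^4  (order 4).
h: a_k = 0, -24, 0, 40, 0, -91/5, 0, 82/21, 0, …
ICs: h(0) = 0, h′(0) = -24, h′′(0) = 0, h′′′(0) = 240.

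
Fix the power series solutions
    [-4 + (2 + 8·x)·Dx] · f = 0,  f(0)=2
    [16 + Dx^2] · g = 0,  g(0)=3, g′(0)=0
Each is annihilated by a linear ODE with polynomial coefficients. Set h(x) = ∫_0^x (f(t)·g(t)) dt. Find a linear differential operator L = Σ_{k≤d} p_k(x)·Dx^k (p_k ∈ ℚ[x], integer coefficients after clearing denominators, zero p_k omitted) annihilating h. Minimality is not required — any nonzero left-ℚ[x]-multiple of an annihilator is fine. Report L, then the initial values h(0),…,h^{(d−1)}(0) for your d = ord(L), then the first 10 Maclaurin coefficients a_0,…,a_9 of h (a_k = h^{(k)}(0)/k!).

f: a_k = 2, 4, -4, 8, -20, 56, -168, 528, -1716, 5720, …
g: a_k = 3, 0, -24, 0, 32, 0, -256/15, 0, 512/105, 0, …
L₀ := L_f ⊗_s L_g (sym. prod.), ord ≤ 2.
∫: right-multiply L₀ by Dx.
L = (28 + 128·x + 256·x^2)·Dx + (-4 - 16·x)·Dx^2 + (1 + 8·x + 16·x^2)·Dx^3  (order 3).
h: a_k = 0, 6, 6, -20, -18, 20, 52/3, -2792/105, 802/15, -176188/945, …
ICs: h(0) = 0, h′(0) = 6, h′′(0) = 12.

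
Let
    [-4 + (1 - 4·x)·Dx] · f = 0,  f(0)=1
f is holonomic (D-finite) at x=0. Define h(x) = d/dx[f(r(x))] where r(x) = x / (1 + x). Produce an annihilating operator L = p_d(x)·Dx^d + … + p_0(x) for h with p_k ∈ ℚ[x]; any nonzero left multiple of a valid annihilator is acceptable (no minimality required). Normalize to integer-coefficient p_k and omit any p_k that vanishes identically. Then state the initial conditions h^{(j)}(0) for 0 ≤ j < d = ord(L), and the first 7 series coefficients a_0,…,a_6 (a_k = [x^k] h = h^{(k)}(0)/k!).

f: a_k = 1, 4, 16, 64, 256, 1024, 4096, …
f∘r: x↦r, Dx↦Dx/r' in L_f ⇒ L₀.
h=h₀': d/dx-closure on L₀ ⇒ L.
L = 6 + (-1 + 3·x)·Dx  (order 1).
h: a_k = 4, 24, 108, 432, 1620, 5832, 20412, …
ICs: h(0) = 4.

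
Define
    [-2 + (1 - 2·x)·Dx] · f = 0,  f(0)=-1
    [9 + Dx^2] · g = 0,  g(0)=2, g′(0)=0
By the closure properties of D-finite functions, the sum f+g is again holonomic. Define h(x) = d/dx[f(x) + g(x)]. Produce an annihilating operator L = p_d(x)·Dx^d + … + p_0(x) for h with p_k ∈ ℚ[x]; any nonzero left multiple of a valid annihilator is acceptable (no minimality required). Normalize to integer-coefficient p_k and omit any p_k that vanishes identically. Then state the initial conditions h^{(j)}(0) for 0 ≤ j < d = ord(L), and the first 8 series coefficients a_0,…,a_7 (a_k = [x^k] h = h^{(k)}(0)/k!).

L = (684 - 432·x + 432·x^2) + (-99 + 306·x - 324·x^2 + 216·x^3)·Dx + (76 - 48·x + 48·x^2)·Dx^2 + (-11 + 34·x - 36·x^2 + 24·x^3)·Dx^3  (order 3).
h: a_k = -2, -26, -24, -37, -160, -7923/20, -896, -572711/280, …
ICs: h(0) = -2, h′(0) = -26, h′′(0) = -48.

f: a_k = -1, -2, -4, -8, -16, -32, -64, -128, …
g: a_k = 2, 0, -9, 0, 27/4, 0, -81/40, 0, …
h₀=f+g: left-lcm gives L₀, ord ≤ 3.
Differentiate: ansatz ord ≤ ord L₀ ⇒ L.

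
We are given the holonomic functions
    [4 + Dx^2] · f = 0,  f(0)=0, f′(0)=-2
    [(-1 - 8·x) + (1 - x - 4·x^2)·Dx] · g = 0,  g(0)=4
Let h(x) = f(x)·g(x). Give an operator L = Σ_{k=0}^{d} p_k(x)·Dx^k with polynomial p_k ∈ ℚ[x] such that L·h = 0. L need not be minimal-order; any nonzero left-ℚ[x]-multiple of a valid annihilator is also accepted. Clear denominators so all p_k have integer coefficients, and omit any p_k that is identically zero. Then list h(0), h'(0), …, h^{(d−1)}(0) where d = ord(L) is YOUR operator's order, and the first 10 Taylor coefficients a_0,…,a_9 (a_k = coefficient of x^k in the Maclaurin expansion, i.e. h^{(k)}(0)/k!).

f: a_k = 0, -2, 0, 4/3, 0, -4/15, 0, 8/315, 0, -4/2835, …
g: a_k = 4, 4, 20, 36, 116, 260, 724, 1764, 4660, 11716, …
Product ⇒ symmetric product L₀, ord ≤ 2.
L = (4 + 4·x + 16·x^2) + (2 + 16·x)·Dx + (-1 + x + 4·x^2)·Dx^2  (order 2).
h: a_k = 0, -8, -8, -104/3, -200/3, -1032/5, -7096/15, -409048/315, -1005112/315, -23771752/2835, …
ICs: h(0) = 0, h′(0) = -8.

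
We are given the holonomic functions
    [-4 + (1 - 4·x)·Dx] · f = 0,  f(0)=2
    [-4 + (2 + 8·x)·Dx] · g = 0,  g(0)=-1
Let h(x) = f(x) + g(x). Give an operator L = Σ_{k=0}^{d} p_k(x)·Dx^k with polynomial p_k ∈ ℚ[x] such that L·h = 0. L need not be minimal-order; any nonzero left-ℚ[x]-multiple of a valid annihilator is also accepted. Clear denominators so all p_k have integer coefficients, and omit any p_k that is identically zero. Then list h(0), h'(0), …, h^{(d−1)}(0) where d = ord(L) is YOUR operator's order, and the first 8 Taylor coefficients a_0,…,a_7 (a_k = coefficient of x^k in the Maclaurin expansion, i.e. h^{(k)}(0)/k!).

f: a_k = 2, 8, 32, 128, 512, 2048, 8192, 32768, …
g: a_k = -1, -2, 2, -4, 10, -28, 84, -264, …
h₀=f+g: left-lcm gives L₀, ord ≤ 2.
L = (-40 - 96·x) + (18 + 112·x + 288·x^2)·Dx + (-1 - 12·x + 16·x^2 + 192·x^3)·Dx^2  (order 2).
h: a_k = 1, 6, 34, 124, 522, 2020, 8276, 32504, …
ICs: h(0) = 1, h′(0) = 6.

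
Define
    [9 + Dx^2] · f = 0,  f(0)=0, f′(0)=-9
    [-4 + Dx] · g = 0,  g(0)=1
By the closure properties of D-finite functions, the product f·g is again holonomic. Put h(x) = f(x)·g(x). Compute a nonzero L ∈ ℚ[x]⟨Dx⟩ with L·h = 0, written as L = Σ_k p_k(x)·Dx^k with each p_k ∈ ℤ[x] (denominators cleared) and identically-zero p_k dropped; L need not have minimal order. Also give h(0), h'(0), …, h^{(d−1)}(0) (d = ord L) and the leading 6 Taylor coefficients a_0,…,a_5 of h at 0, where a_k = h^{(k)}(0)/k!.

L = 25 - 8·Dx + Dx^2  (order 2).
h: a_k = 0, -9, -36, -117/2, -42, 237/40, …
ICs: h(0) = 0, h′(0) = -9.

f: a_k = 0, -9, 0, 27/2, 0, -243/40, …
g: a_k = 1, 4, 8, 32/3, 32/3, 128/15, …
f·g: L₀ = L_f ⊗_s L_g, ord ≤ 2·1.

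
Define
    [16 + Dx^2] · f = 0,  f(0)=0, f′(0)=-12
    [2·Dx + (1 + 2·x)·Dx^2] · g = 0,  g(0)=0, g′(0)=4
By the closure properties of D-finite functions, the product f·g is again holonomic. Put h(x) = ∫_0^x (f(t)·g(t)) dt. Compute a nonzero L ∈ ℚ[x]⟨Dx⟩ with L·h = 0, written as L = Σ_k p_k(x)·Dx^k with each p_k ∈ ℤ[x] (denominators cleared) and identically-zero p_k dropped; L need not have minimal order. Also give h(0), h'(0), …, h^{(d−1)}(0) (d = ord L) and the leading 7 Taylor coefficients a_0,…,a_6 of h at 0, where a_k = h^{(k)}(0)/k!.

L = (2688 + 27648·x + 93184·x^2 + 131072·x^3 + 65536·x^4)·Dx + (896 + 5888·x + 12288·x^2 + 8192·x^3)·Dx^2 + (408 + 3712·x + 11904·x^2 + 16384·x^3 + 8192·x^4)·Dx^3 + (56 + 368·x + 768·x^2 + 512·x^3)·Dx^4 + (15 + 124·x + 380·x^2 + 512·x^3 + 256·x^4)·Dx^5  (order 5).
h: a_k = 0, 0, 0, -16, 12, 64/5, -16/3, …
ICs: h(0) = 0, h′(0) = 0, h′′(0) = 0, h′′′(0) = -96, h′′′′(0) = 288.

f: a_k = 0, -12, 0, 32, 0, -128/5, 0, …
g: a_k = 0, 4, -4, 16/3, -8, 64/5, -64/3, …
Sym-product of L_f,L_g gives L₀ (≤ ord 4).
h=∫₀ˣh₀: take L = L₀·Dx.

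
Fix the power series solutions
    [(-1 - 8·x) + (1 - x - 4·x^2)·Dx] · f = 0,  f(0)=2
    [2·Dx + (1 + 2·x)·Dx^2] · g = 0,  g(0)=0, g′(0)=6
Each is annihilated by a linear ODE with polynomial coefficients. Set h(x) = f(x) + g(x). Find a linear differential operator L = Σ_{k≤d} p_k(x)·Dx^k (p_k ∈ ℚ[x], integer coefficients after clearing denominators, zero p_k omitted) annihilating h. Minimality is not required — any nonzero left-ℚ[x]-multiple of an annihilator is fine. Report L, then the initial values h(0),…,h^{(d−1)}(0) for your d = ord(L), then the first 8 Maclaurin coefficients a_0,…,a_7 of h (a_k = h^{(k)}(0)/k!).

f: a_k = 2, 2, 10, 18, 58, 130, 362, 882, …
g: a_k = 0, 6, -6, 8, -12, 96/5, -32, 384/7, …
L₀ := lclm(L_f,L_g); ord L₀ ≤ 1+2.
L = (94 + 644·x + 1664·x^2 + 1920·x^3 + 1536·x^4)·Dx + (23 + 324·x + 1448·x^2 + 3072·x^3 + 3904·x^4 + 2560·x^5)·Dx^2 + (-6 - 35·x - 53·x^2 + 98·x^3 + 528·x^4 + 864·x^5 + 512·x^6)·Dx^3  (order 3).
h: a_k = 2, 8, 4, 26, 46, 746/5, 330, 6558/7, …
ICs: h(0) = 2, h′(0) = 8, h′′(0) = 8.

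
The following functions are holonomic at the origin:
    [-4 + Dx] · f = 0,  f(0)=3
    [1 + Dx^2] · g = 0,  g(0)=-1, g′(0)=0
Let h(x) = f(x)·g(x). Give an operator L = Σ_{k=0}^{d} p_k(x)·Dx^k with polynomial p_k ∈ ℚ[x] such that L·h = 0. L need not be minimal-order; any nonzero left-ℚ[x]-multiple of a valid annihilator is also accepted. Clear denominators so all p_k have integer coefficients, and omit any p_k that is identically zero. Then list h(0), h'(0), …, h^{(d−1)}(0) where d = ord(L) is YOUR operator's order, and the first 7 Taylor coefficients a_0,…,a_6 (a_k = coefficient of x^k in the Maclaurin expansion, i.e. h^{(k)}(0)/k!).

f: a_k = 3, 12, 24, 32, 32, 128/5, 256/15, …
g: a_k = -1, 0, 1/2, 0, -1/24, 0, 1/720, …
f·g: L₀ = L_f ⊗_s L_g, ord ≤ 1·2.
L = 17 - 8·Dx + Dx^2  (order 2).
h: a_k = -3, -12, -45/2, -26, -161/8, -101/10, -33/16, …
ICs: h(0) = -3, h′(0) = -12.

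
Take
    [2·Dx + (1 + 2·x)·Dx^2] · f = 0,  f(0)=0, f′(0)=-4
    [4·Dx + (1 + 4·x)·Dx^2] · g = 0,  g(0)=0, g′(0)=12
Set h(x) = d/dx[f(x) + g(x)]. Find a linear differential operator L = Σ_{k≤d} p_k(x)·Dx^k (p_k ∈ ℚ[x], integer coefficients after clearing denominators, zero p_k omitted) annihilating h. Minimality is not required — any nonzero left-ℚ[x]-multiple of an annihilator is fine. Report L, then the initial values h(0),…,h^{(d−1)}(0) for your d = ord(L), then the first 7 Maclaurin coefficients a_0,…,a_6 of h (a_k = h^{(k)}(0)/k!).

f: a_k = 0, -4, 4, -16/3, 8, -64/5, 64/3, …
g: a_k = 0, 12, -24, 64, -192, 3072/5, -2048, …
Weyl lclm of L_f,L_g ⇒ L₀ (ord ≤ 4).
h=h₀': d/dx-closure on L₀ ⇒ L.
L = 16 + (12 + 32·x)·Dx + (1 + 6·x + 8·x^2)·Dx^2  (order 2).
h: a_k = 8, -40, 176, -736, 3008, -12160, 48896, …
ICs: h(0) = 8, h′(0) = -40.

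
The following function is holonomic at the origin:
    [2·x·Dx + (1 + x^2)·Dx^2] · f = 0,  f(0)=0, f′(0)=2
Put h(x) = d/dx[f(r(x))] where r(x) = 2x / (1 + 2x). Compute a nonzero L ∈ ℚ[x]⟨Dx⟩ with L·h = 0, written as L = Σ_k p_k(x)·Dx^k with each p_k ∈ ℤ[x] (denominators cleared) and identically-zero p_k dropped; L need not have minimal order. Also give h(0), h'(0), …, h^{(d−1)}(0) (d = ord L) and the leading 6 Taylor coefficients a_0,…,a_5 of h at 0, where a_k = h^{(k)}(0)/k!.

L = (4 + 16·x) + (1 + 4·x + 8·x^2)·Dx  (order 1).
h: a_k = 4, -16, 32, 0, -256, 1024, …
ICs: h(0) = 4.

f: a_k = 0, 2, 0, -2/3, 0, 2/5, …
Substitute x→r, Dx→(1/r')Dx; clear ⇒ L₀.
h=h₀': d/dx-closure on L₀ ⇒ L.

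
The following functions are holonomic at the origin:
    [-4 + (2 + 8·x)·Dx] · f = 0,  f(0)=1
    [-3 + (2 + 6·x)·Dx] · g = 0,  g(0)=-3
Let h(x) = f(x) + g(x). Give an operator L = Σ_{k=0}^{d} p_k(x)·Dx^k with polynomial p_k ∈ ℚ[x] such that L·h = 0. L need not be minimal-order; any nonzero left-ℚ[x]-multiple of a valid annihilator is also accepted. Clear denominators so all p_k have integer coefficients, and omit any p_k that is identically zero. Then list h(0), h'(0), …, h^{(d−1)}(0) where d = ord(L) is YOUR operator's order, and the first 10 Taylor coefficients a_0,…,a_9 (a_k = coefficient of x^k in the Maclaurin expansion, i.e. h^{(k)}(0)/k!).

L = -6 + (7 + 24·x)·Dx + (2 + 14·x + 24·x^2)·Dx^2  (order 2).
h: a_k = -2, -5/2, 11/8, -17/16, -65/128, 2065/256, -40089/1024, 324159/2048, -19670937/32768, 145212925/65536, …
ICs: h(0) = -2, h′(0) = -5/2.

f: a_k = 1, 2, -2, 4, -10, 28, -84, 264, -858, 2860, …
g: a_k = -3, -9/2, 27/8, -81/16, 1215/128, -5103/256, 45927/1024, -216513/2048, 8444007/32768, -42220035/65536, …
Weyl lclm of L_f,L_g ⇒ L₀ (ord ≤ 2).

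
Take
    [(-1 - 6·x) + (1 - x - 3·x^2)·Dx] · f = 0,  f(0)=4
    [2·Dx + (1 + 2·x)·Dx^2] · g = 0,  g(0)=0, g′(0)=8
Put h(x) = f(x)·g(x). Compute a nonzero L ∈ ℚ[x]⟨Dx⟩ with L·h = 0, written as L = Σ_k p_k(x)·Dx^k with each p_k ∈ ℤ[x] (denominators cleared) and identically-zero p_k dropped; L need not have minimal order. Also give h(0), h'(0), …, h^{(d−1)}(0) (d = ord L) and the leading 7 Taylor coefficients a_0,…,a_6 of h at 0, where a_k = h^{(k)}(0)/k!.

L = (8 + 24·x) + (18·x + 30·x^2)·Dx + (-1 - x + 5·x^2 + 6·x^3)·Dx^2  (order 2).
h: a_k = 0, 32, 0, 416/3, 224/3, 8896/15, 3232/5, …
ICs: h(0) = 0, h′(0) = 32.

f: a_k = 4, 4, 16, 28, 76, 160, 388, …
g: a_k = 0, 8, -8, 32/3, -16, 128/5, -128/3, …
f·g: L₀ = L_f ⊗_s L_g, ord ≤ 1·2.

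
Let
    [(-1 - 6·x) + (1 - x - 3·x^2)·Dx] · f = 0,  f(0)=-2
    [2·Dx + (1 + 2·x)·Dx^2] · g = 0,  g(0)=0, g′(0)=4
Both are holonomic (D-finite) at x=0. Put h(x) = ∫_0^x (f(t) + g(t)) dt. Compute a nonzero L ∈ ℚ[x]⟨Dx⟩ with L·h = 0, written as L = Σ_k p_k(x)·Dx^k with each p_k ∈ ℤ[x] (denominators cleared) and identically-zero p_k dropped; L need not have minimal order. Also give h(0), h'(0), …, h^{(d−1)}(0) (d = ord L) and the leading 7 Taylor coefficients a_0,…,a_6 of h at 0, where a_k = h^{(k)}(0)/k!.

L = (74 + 412·x + 948·x^2 + 864·x^3 + 648·x^4)·Dx^2 + (17 + 212·x + 890·x^2 + 1644·x^3 + 1764·x^4 + 1080·x^5)·Dx^3 + (-5 - 27·x - 33·x^2 + 68·x^3 + 276·x^4 + 396·x^5 + 216·x^6)·Dx^4  (order 4).
h: a_k = 0, -2, 1, -4, -13/6, -46/5, -56/5, …
ICs: h(0) = 0, h′(0) = -2, h′′(0) = 2, h′′′(0) = -24.

f: a_k = -2, -2, -8, -14, -38, -80, -194, …
g: a_k = 0, 4, -4, 16/3, -8, 64/5, -64/3, …
L₀ := lclm(L_f,L_g); ord L₀ ≤ 1+2.
Integrate: L := L₀·Dx.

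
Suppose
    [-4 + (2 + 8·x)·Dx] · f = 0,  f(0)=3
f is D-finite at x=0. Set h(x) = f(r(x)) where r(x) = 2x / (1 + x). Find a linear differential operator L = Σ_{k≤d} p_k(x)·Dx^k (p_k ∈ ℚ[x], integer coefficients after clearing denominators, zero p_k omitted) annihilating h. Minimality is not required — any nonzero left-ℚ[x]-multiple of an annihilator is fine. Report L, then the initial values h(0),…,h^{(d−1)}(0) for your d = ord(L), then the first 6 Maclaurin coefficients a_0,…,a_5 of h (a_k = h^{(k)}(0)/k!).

L = -4 + (1 + 10·x + 9·x^2)·Dx  (order 1).
h: a_k = 3, 12, -36, 156, -852, 5292, …
ICs: h(0) = 3.

f: a_k = 3, 6, -6, 12, -30, 84, …
f∘r: x↦r, Dx↦Dx/r' in L_f ⇒ L₀.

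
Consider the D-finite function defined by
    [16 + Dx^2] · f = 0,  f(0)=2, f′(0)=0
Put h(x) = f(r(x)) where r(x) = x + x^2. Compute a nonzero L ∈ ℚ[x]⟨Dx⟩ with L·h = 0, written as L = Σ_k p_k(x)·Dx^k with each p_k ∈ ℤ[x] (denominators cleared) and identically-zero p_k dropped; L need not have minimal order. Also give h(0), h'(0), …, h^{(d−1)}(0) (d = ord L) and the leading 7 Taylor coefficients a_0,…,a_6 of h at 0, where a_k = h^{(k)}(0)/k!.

L = (16 + 96·x + 192·x^2 + 128·x^3) - 2·Dx + (1 + 2·x)·Dx^2  (order 2).
h: a_k = 2, 0, -16, -32, 16/3, 256/3, 5248/45, …
ICs: h(0) = 2, h′(0) = 0.

f: a_k = 2, 0, -16, 0, 64/3, 0, -512/45, …
L₀ from L_f via x↦r, Dx↦r'^{-1}Dx.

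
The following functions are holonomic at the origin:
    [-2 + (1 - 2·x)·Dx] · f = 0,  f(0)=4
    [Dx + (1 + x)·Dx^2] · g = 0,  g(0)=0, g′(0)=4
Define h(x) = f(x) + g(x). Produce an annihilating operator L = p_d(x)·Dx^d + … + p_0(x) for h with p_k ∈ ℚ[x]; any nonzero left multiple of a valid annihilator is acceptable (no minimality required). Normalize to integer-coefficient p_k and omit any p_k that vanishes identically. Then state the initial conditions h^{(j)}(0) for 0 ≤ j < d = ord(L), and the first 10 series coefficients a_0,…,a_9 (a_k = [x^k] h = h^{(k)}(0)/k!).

f: a_k = 4, 8, 16, 32, 64, 128, 256, 512, 1024, 2048, …
g: a_k = 0, 4, -2, 4/3, -1, 4/5, -2/3, 4/7, -1/2, 4/9, …
h₀=f+g: left-lcm gives L₀, ord ≤ 3.
L = (32 + 8·x)·Dx + (22 + 56·x + 16·x^2)·Dx^2 + (-5 + 3·x + 12·x^2 + 4·x^3)·Dx^3  (order 3).
h: a_k = 4, 12, 14, 100/3, 63, 644/5, 766/3, 3588/7, 2047/2, 18436/9, …
ICs: h(0) = 4, h′(0) = 12, h′′(0) = 28.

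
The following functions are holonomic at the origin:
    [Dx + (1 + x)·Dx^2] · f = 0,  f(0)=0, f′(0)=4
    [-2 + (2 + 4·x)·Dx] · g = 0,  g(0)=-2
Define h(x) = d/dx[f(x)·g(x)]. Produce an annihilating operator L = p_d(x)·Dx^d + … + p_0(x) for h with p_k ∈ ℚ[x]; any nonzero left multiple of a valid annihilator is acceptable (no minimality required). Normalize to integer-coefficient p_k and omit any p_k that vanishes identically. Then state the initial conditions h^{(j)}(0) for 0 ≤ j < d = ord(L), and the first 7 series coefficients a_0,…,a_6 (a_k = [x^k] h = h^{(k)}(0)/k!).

f: a_k = 0, 4, -2, 4/3, -1, 4/5, -2/3, …
g: a_k = -2, -2, 1, -1, 5/4, -7/4, 21/8, …
f·g: L₀ = L_f ⊗_s L_g, ord ≤ 2·1.
h=h₀': d/dx-closure on L₀ ⇒ L.
L = (1 + 4·x + x^2) + (7 + 27·x + 30·x^2 + 8·x^3)·Dx + (2 + 11·x + 21·x^2 + 16·x^3 + 4·x^4)·Dx^2  (order 2).
h: a_k = -8, -8, 16, -80/3, 131/3, -363/5, 618/5, …
ICs: h(0) = -8, h′(0) = -8.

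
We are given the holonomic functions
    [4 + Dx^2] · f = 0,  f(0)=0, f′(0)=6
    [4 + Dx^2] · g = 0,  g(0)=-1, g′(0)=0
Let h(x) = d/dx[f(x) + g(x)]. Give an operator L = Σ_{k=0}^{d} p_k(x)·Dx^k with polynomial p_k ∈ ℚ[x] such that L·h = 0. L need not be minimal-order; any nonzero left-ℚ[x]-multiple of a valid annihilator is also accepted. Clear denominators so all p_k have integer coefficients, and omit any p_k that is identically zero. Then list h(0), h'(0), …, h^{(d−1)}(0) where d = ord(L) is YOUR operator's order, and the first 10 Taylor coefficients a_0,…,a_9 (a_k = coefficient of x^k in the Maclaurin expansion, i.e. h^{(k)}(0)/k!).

f: a_k = 0, 6, 0, -4, 0, 4/5, 0, -8/105, 0, 4/945, …
g: a_k = -1, 0, 2, 0, -2/3, 0, 4/45, 0, -2/315, 0, …
f+g: L₀ = lclm(L_f,L_g), ord ≤ 2+2.
Derive L from L₀ (diff closure).
L = 4 + Dx^2  (order 2).
h: a_k = 6, 4, -12, -8/3, 4, 8/15, -8/15, -16/315, 4/105, 8/2835, …
ICs: h(0) = 6, h′(0) = 4.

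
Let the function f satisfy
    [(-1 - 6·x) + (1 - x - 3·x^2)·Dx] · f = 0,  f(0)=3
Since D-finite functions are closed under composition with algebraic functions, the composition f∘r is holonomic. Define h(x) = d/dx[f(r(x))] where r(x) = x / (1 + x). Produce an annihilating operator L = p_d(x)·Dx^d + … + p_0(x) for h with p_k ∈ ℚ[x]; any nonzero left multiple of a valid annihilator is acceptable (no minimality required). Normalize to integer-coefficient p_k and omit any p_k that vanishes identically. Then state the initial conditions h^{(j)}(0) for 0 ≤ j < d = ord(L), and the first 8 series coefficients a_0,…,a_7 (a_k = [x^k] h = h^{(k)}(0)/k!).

f: a_k = 3, 3, 12, 21, 57, 120, 291, 651, …
h₀=f(r): pull back L_f along r ⇒ L₀.
h=h₀': d/dx-closure on L₀ ⇒ L.
L = (6 + 18·x + 72·x^2 + 42·x^3) + (-1 - 9·x - 12·x^2 + 17·x^3 + 21·x^4)·Dx  (order 1).
h: a_k = 3, 18, 0, 108, -135, 648, -1323, 4104, …
ICs: h(0) = 3.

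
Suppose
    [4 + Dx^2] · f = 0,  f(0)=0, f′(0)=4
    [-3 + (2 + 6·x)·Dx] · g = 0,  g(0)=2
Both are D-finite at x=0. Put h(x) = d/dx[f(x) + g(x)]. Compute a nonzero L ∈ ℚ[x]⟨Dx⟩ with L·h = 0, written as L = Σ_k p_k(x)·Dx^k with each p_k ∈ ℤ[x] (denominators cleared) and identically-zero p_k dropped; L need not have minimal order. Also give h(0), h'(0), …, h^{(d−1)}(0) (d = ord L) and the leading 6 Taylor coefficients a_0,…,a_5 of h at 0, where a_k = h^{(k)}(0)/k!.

L = (-1812 - 1152·x - 1728·x^2) + (-344 - 1800·x - 3456·x^2 - 3456·x^3)·Dx + (-453 - 288·x - 432·x^2)·Dx^2 + (-86 - 450·x - 864·x^2 - 864·x^3)·Dx^3  (order 3).
h: a_k = 7, -9/2, 17/8, -405/16, 26539/384, -45927/256, …
ICs: h(0) = 7, h′(0) = -9/2, h′′(0) = 17/4.

f: a_k = 0, 4, 0, -8/3, 0, 8/15, …
g: a_k = 2, 3, -9/4, 27/8, -405/64, 1701/128, …
h₀=f+g: left-lcm gives L₀, ord ≤ 3.
h₀' ⇒ L via d/dx closure of L₀.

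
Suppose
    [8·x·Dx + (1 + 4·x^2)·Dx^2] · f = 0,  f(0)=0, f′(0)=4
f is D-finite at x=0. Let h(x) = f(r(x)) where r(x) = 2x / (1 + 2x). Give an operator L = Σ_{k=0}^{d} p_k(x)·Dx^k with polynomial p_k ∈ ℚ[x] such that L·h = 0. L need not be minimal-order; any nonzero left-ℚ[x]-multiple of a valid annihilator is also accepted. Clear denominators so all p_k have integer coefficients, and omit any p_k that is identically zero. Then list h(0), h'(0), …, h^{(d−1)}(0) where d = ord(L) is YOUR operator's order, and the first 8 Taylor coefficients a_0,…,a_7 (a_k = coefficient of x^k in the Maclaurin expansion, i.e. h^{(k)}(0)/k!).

L = (4 + 40·x)·Dx + (1 + 4·x + 20·x^2)·Dx^2  (order 2).
h: a_k = 0, 8, -16, -32/3, 192, -2432/5, -2816/3, 71168/7, …
ICs: h(0) = 0, h′(0) = 8.

f: a_k = 0, 4, 0, -16/3, 0, 64/5, 0, -256/7, …
Change of var in L_f (x↦r) gives L₀.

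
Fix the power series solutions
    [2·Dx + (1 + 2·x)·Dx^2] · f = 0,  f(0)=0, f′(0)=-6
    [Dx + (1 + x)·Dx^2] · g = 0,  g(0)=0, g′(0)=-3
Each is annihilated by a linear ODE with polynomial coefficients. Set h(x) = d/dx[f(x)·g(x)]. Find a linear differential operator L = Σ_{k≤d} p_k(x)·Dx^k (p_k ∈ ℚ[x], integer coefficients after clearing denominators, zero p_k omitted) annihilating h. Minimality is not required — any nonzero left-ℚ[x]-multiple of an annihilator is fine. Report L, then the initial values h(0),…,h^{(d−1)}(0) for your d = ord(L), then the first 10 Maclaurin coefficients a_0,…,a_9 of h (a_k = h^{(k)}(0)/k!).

L = (20 + 48·x + 32·x^2) + (66 + 268·x + 360·x^2 + 160·x^3)·Dx + (32 + 180·x + 372·x^2 + 336·x^3 + 112·x^4)·Dx^2 + (3 + 22·x + 63·x^2 + 88·x^3 + 60·x^4 + 16·x^5)·Dx^3  (order 3).
h: a_k = 0, 36, -81, 156, -585/2, 2751/5, -5229/5, 14064/7, -545211/140, 532039/70, …
ICs: h(0) = 0, h′(0) = 36, h′′(0) = -162.

f: a_k = 0, -6, 6, -8, 12, -96/5, 32, -384/7, 96, -512/3, …
g: a_k = 0, -3, 3/2, -1, 3/4, -3/5, 1/2, -3/7, 3/8, -1/3, …
f·g: L₀ = L_f ⊗_s L_g, ord ≤ 2·2.
h₀' ⇒ L via d/dx closure of L₀.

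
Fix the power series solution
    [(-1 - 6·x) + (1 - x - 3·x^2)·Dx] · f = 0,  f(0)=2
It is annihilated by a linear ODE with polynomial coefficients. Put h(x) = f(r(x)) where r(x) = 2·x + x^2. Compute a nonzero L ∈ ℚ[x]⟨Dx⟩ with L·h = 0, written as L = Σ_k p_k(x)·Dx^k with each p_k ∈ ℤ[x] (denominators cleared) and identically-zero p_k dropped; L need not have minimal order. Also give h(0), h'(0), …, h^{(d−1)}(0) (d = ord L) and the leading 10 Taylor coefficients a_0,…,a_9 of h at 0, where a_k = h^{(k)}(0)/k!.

L = (2 + 26·x + 36·x^2 + 12·x^3) + (-1 + 2·x + 13·x^2 + 12·x^3 + 3·x^4)·Dx  (order 1).
h: a_k = 2, 4, 34, 144, 784, 3860, 19742, 99504, 504326, 2550688, …
ICs: h(0) = 2.

f: a_k = 2, 2, 8, 14, 38, 80, 194, 434, 1016, 2318, …
f∘r: x↦r, Dx↦Dx/r' in L_f ⇒ L₀.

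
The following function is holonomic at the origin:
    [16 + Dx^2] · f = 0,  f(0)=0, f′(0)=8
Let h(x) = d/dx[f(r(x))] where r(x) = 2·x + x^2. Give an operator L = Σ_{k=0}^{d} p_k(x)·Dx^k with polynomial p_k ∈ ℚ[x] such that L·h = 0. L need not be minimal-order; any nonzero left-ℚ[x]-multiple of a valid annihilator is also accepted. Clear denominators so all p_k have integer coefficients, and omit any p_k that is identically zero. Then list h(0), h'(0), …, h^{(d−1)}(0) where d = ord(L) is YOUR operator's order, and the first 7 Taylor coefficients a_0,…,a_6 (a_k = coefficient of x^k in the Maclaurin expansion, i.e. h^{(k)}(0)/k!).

f: a_k = 0, 8, 0, -64/3, 0, 256/15, 0, …
Substitute x→r, Dx→(1/r')Dx; clear ⇒ L₀.
h=h₀': d/dx-closure on L₀ ⇒ L.
L = (67 + 256·x + 384·x^2 + 256·x^3 + 64·x^4) + (-3 - 3·x)·Dx + (1 + 2·x + x^2)·Dx^2  (order 2).
h: a_k = 16, 16, -512, -1024, 6272/3, 8064, 167936/45, …
ICs: h(0) = 16, h′(0) = 16.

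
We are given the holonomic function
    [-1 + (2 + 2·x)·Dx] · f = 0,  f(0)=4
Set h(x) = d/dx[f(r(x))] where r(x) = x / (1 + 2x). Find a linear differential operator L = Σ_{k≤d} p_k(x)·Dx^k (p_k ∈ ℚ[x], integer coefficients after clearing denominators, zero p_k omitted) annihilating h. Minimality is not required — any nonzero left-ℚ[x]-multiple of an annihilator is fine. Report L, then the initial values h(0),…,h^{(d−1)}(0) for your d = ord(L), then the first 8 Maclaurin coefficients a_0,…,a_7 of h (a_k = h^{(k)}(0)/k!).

L = (-9 - 24·x) + (-2 - 10·x - 12·x^2)·Dx  (order 1).
h: a_k = 2, -9, 123/4, -757/8, 17715/64, -100935/128, 1134735/512, -6340365/1024, …
ICs: h(0) = 2.

f: a_k = 4, 2, -1/2, 1/4, -5/32, 7/64, -21/256, 33/512, …
Substitute x→r, Dx→(1/r')Dx; clear ⇒ L₀.
Differentiate: ansatz ord ≤ ord L₀ ⇒ L.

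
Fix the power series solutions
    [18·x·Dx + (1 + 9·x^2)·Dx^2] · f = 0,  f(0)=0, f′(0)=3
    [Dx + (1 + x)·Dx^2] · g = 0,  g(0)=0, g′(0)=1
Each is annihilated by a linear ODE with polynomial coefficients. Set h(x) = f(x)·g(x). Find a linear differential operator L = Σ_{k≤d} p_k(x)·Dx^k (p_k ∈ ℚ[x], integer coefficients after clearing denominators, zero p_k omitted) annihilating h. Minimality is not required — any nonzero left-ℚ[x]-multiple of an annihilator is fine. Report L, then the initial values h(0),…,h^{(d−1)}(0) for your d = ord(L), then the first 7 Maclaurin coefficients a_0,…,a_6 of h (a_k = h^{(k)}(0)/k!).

L = (1368 + 2700·x + 37584·x^2 + 95580·x^3 + 87480·x^4 + 37908·x^5 + 26244·x^7)·Dx + (1298 + 9180·x + 54612·x^2 + 194724·x^3 + 324000·x^4 + 271188·x^5 + 102060·x^6 + 78732·x^7 + 91854·x^8)·Dx^2 + (76 + 2848·x + 12096·x^2 + 43992·x^3 + 117288·x^4 + 173016·x^5 + 139968·x^6 + 75816·x^7 + 78732·x^8 + 52488·x^9)·Dx^3 + (37 + 146·x + 901·x^2 + 2808·x^3 + 7362·x^4 + 15228·x^5 + 21546·x^6 + 17496·x^7 + 12393·x^8 + 13122·x^9 + 6561·x^10)·Dx^4  (order 4).
h: a_k = 0, 0, 3, -3/2, -8, 15/4, 231/5, …
ICs: h(0) = 0, h′(0) = 0, h′′(0) = 6, h′′′(0) = -9.

f: a_k = 0, 3, 0, -9, 0, 243/5, 0, …
g: a_k = 0, 1, -1/2, 1/3, -1/4, 1/5, -1/6, …
Sym-product of L_f,L_g gives L₀ (≤ ord 4).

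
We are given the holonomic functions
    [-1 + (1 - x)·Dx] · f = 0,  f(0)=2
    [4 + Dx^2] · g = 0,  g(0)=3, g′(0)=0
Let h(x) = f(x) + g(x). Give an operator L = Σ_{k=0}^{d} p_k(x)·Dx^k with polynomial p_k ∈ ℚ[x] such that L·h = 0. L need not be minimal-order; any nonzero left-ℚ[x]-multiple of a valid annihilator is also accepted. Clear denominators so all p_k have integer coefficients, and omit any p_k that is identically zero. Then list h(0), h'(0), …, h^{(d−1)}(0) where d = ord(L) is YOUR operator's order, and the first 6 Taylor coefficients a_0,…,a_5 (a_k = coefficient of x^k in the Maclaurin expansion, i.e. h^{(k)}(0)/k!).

L = (20 - 16·x + 8·x^2) + (-12 + 28·x - 24·x^2 + 8·x^3)·Dx + (5 - 4·x + 2·x^2)·Dx^2 + (-3 + 7·x - 6·x^2 + 2·x^3)·Dx^3  (order 3).
h: a_k = 5, 2, -4, 2, 4, 2, …
ICs: h(0) = 5, h′(0) = 2, h′′(0) = -8.

f: a_k = 2, 2, 2, 2, 2, 2, …
g: a_k = 3, 0, -6, 0, 2, 0, …
L₀ := lclm(L_f,L_g); ord L₀ ≤ 1+2.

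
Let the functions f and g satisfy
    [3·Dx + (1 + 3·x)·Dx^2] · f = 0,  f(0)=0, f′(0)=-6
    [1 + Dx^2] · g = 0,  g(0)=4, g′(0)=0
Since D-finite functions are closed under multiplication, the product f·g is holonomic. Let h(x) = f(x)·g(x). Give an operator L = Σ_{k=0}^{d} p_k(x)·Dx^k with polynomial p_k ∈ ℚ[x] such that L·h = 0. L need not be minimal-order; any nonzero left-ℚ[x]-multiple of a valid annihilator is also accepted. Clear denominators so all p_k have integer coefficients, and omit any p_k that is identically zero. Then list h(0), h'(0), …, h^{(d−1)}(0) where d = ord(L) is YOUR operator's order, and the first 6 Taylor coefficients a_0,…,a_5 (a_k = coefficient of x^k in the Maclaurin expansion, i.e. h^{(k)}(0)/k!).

L = (-203 - 222·x - 189·x^2 + 432·x^3 + 324·x^4) + (-84 - 108·x + 648·x^2 + 648·x^3)·Dx + (-208 - 228·x - 54·x^2 + 864·x^3 + 648·x^4)·Dx^2 + (-84 - 108·x + 648·x^2 + 648·x^3)·Dx^3 + (-5 - 6·x + 135·x^2 + 432·x^3 + 324·x^4)·Dx^4  (order 4).
h: a_k = 0, -24, 36, -60, 144, -1769/5, …
ICs: h(0) = 0, h′(0) = -24, h′′(0) = 72, h′′′(0) = -360.

f: a_k = 0, -6, 9, -18, 81/2, -486/5, …
g: a_k = 4, 0, -2, 0, 1/6, 0, …
Sym-product of L_f,L_g gives L₀ (≤ ord 4).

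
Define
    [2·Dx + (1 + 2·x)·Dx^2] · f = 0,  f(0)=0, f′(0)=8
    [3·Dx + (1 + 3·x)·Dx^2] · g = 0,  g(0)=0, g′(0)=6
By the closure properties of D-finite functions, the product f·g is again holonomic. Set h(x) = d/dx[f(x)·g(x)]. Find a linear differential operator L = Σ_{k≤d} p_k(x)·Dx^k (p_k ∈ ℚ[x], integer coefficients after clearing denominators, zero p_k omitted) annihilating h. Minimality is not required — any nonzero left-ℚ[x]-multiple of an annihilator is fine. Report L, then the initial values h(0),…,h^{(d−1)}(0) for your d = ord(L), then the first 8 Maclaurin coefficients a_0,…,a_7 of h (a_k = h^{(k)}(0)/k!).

f: a_k = 0, 8, -8, 32/3, -16, 128/5, -128/3, 512/7, …
g: a_k = 0, 6, -9, 18, -81/2, 486/5, -243, 4374/7, …
f·g: L₀ = L_f ⊗_s L_g, ord ≤ 2·2.
Differentiate: ansatz ord ≤ ord L₀ ⇒ L.
L = (156 + 720·x + 864·x^2) + (310 + 2244·x + 5400·x^2 + 4320·x^3)·Dx + (88 + 860·x + 3132·x^2 + 5040·x^3 + 3024·x^4)·Dx^2 + (5 + 62·x + 305·x^2 + 744·x^3 + 900·x^4 + 432·x^5)·Dx^3  (order 3).
h: a_k = 0, 96, -360, 1120, -3300, 47736/5, -27496, 2775168/35, …
ICs: h(0) = 0, h′(0) = 96, h′′(0) = -720.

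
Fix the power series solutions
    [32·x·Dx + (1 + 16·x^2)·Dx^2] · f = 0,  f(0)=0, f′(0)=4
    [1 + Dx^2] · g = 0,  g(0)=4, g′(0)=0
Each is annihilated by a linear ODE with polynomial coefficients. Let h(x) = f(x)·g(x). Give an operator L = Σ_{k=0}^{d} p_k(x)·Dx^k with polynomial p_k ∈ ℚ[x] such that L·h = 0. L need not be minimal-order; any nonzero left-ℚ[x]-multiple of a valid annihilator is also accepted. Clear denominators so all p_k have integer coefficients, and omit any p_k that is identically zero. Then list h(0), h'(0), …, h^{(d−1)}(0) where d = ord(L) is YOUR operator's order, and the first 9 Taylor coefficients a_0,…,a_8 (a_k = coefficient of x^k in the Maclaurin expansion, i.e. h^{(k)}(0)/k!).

f: a_k = 0, 4, 0, -64/3, 0, 1024/5, 0, -16384/7, 0, …
g: a_k = 4, 0, -2, 0, 1/6, 0, -1/180, 0, 1/10080, …
Product ⇒ symmetric product L₀, ord ≤ 4.
L = (1105 + 51776·x^2 + 22016·x^4 + 16384·x^6 + 65536·x^8) + (2112·x + 35840·x^3 + 49152·x^5 + 262144·x^7)·Dx + (1122 + 52352·x^2 + 27648·x^4 + 32768·x^6 + 131072·x^8)·Dx^2 + (2112·x + 35840·x^3 + 49152·x^5 + 262144·x^7)·Dx^3 + (17 + 576·x^2 + 5632·x^4 + 16384·x^6 + 65536·x^8)·Dx^4  (order 4).
h: a_k = 0, 16, 0, -280/3, 0, 12938/15, 0, -3079271/315, 0, …
ICs: h(0) = 0, h′(0) = 16, h′′(0) = 0, h′′′(0) = -560.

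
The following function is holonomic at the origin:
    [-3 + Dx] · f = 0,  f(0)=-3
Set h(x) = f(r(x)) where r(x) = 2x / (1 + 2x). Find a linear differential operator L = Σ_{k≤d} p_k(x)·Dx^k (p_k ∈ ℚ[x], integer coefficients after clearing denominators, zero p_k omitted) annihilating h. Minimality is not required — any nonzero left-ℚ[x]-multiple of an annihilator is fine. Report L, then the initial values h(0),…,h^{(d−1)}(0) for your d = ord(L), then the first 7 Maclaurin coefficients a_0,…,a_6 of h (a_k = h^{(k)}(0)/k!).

f: a_k = -3, -9, -27/2, -27/2, -81/8, -243/40, -243/80, …
f∘r: x↦r, Dx↦Dx/r' in L_f ⇒ L₀.
L = -6 + (1 + 4·x + 4·x^2)·Dx  (order 1).
h: a_k = -3, -18, -18, 36, -18, -252/5, 828/5, …
ICs: h(0) = -3.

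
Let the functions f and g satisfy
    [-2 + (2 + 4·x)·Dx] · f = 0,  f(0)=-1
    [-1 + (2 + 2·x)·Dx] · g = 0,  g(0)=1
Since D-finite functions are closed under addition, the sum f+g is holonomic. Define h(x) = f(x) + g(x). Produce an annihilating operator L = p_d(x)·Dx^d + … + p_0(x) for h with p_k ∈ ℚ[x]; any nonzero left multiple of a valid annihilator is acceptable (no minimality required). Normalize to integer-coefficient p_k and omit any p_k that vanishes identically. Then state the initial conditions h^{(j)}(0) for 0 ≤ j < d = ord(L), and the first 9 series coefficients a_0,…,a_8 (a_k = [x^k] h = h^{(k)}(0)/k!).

L = -1 + (3 + 4·x)·Dx + (2 + 6·x + 4·x^2)·Dx^2  (order 2).
h: a_k = 0, -1/2, 3/8, -7/16, 75/128, -217/256, 1323/1024, -4191/2048, 109395/32768, …
ICs: h(0) = 0, h′(0) = -1/2.

f: a_k = -1, -1, 1/2, -1/2, 5/8, -7/8, 21/16, -33/16, 429/128, …
g: a_k = 1, 1/2, -1/8, 1/16, -5/128, 7/256, -21/1024, 33/2048, -429/32768, …
Weyl lclm of L_f,L_g ⇒ L₀ (ord ≤ 2).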